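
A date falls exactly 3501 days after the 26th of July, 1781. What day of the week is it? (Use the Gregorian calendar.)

First find the weekday of Jul 26, 1781. Doomsday rule: the anchor day for the 1700s is Sunday. For year 81: 81÷12 = 6 r 9, and 9÷4 = 2, so 6+9+2 = 17.
Sunday + 17 ≡ Wednesday — that's 1781's doomsday.
In July the doomsday date is Jul 11.
Jul 26 is 15 days after Jul 11; 15 mod 7 = 1, so Wednesday + 1 = Thursday.
3501 mod 7 = 1, so 3501 days after a Thursday is Thursday + 1 = Friday.

Friday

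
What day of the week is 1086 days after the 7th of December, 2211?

Sunday

Dec 7, 2211 is a Saturday.
1086 mod 7 = 1, so 1086 days after a Saturday is Saturday + 1 = Sunday.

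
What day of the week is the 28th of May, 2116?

Doomsday rule: the anchor day for the 2100s is Sunday. For year 16: 16÷12 = 1 r 4, and 4÷4 = 1, so 1+4+1 = 6.
Sunday + 6 ≡ Saturday — that's 2116's doomsday.
In May the doomsday date is May 9.
May 28 is 19 days after May 9; 19 mod 7 = 5, so Saturday + 5 = Thursday.

Thursday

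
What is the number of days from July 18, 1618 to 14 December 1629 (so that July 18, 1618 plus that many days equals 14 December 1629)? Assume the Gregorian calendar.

4167

Jul 18, 1618 → Jul 18, 1619: 365 days.
Jul 18, 1619 → Jul 18, 1620: 366 days (Feb 29, 1620 is in that span).
Jul 18, 1620 → Jul 18, 1621: 365 days.
Jul 18, 1621 → Jul 18, 1622: 365 days.
Jul 18, 1622 → Jul 18, 1623: 365 days.
Jul 18, 1623 → Jul 18, 1624: 366 days (Feb 29, 1624 is in that span).
Jul 18, 1624 → Jul 18, 1625: 365 days.
Jul 18, 1625 → Jul 18, 1626: 365 days.
Jul 18, 1626 → Jul 18, 1627: 365 days.
Jul 18, 1627 → Jul 18, 1628: 366 days (Feb 29, 1628 is in that span).
Jul 18, 1628 → Jul 18, 1629: 365 days.
Jul 18, 1629 → Aug 18, 1629: 31 days (July has 31).
Aug 18, 1629 → Sep 18, 1629: 31 days (August has 31).
Sep 18, 1629 → Oct 18, 1629: 30 days (September has 30).
Oct 18, 1629 → Nov 18, 1629: 31 days (October has 31).
Nov 18, 1629 → Dec 14, 1629: 26 days.
Total: 4167 days.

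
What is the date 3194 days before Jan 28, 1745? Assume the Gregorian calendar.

−366 (one year; includes Feb 29, 1744) → Jan 28, 1744 (2828 left).
−365 (one year) → Jan 28, 1743 (2463 left).
−365 (one year) → Jan 28, 1742 (2098 left).
−365 (one year) → Jan 28, 1741 (1733 left).
−366 (one year; includes Feb 29, 1740) → Jan 28, 1740 (1367 left).
−365 (one year) → Jan 28, 1739 (1002 left).
−365 (one year) → Jan 28, 1738 (637 left).
−365 (one year) → Jan 28, 1737 (272 left).
−28 → Dec 31, 1736 (end of Dec, 31 days; 244 left).
−31 → Nov 30, 1736 (end of Nov, 30 days; 213 left).
−30 → Oct 31, 1736 (end of Oct, 31 days; 183 left).
−31 → Sep 30, 1736 (end of Sep, 30 days; 152 left).
−30 → Aug 31, 1736 (end of Aug, 31 days; 122 left).
−31 → Jul 31, 1736 (end of Jul, 31 days; 91 left).
−31 → Jun 30, 1736 (end of Jun, 30 days; 60 left).
−30 → May 31, 1736 (end of May, 31 days; 30 left).
−30 → May 1, 1736.

May 1, 1736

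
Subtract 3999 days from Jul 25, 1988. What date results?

August 13, 1977

−366 (one year; includes Feb 29, 1988) → Jul 25, 1987 (3633 left).
−365 (one year) → Jul 25, 1986 (3268 left).
−365 (one year) → Jul 25, 1985 (2903 left).
−365 (one year) → Jul 25, 1984 (2538 left).
−366 (one year; includes Feb 29, 1984) → Jul 25, 1983 (2172 left).
−365 (one year) → Jul 25, 1982 (1807 left).
−365 (one year) → Jul 25, 1981 (1442 left).
−365 (one year) → Jul 25, 1980 (1077 left).
−366 (one year; includes Feb 29, 1980) → Jul 25, 1979 (711 left).
−365 (one year) → Jul 25, 1978 (346 left).
−25 → Jun 30, 1978 (end of Jun, 30 days; 321 left).
−30 → May 31, 1978 (end of May, 31 days; 291 left).
−31 → Apr 30, 1978 (end of Apr, 30 days; 260 left).
−30 → Mar 31, 1978 (end of Mar, 31 days; 230 left).
−31 → Feb 28, 1978 (end of Feb, 28 days; 199 left).
−28 → Jan 31, 1978 (end of Jan, 31 days; 171 left).
−31 → Dec 31, 1977 (end of Dec, 31 days; 140 left).
−31 → Nov 30, 1977 (end of Nov, 30 days; 109 left).
−30 → Oct 31, 1977 (end of Oct, 31 days; 79 left).
−31 → Sep 30, 1977 (end of Sep, 30 days; 48 left).
−30 → Aug 31, 1977 (end of Aug, 31 days; 18 left).
−18 → Aug 13, 1977.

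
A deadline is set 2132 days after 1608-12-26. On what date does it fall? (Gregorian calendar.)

October 28, 1614

+365 (one year) → Dec 26, 1609 (1767 left).
+365 (one year) → Dec 26, 1610 (1402 left).
+365 (one year) → Dec 26, 1611 (1037 left).
+366 (one year; includes Feb 29, 1612) → Dec 26, 1612 (671 left).
+365 (one year) → Dec 26, 1613 (306 left).
Dec has 31 days: +6 → Jan 1, 1614 (300 left).
Jan has 31 days: +31 → Feb 1, 1614 (269 left).
Feb has 28 days: +28 → Mar 1, 1614 (241 left).
Mar has 31 days: +31 → Apr 1, 1614 (210 left).
Apr has 30 days: +30 → May 1, 1614 (180 left).
May has 31 days: +31 → Jun 1, 1614 (149 left).
Jun has 30 days: +30 → Jul 1, 1614 (119 left).
Jul has 31 days: +31 → Aug 1, 1614 (88 left).
Aug has 31 days: +31 → Sep 1, 1614 (57 left).
Sep has 30 days: +30 → Oct 1, 1614 (27 left).
+27 → Oct 28, 1614.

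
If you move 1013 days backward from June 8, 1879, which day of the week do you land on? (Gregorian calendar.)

Jun 8, 1879 is a Sunday.
1013 mod 7 = 5, so 1013 days before a Sunday is Sunday − 5 = Tuesday.

Tuesday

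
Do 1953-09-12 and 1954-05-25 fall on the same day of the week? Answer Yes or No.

No

From Sep 12, 1953 to May 25, 1954 is 255 days.
255 mod 7 = 3, so they are different weekdays.
(Sep 12, 1953 is a Saturday; May 25, 1954 is a Tuesday.)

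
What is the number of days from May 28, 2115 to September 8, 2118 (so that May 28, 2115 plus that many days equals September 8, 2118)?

1199

May 28, 2115 → May 28, 2116: 366 days (Feb 29, 2116 is in that span).
May 28, 2116 → May 28, 2117: 365 days.
May 28, 2117 → May 28, 2118: 365 days.
May 28, 2118 → Jun 28, 2118: 31 days (May has 31).
Jun 28, 2118 → Jul 28, 2118: 30 days (June has 30).
Jul 28, 2118 → Aug 28, 2118: 31 days (July has 31).
Aug 28, 2118 → Sep 8, 2118: 11 days.
Total: 1199 days.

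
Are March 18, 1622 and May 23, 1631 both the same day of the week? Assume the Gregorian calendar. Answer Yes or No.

From Mar 18, 1622 to May 23, 1631 is 3353 days.
3353 mod 7 = 0, so they are the same weekday.
(Mar 18, 1622 is a Friday; May 23, 1631 is a Friday.)

Yes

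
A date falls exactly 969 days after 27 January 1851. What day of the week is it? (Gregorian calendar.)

Jan 27, 1851 is a Monday.
969 mod 7 = 3, so 969 days after a Monday is Monday + 3 = Thursday.

Thursday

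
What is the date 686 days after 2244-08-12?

June 29, 2246

+365 (one year) → Aug 12, 2245 (321 left).
Aug has 31 days: +20 → Sep 1, 2245 (301 left).
Sep has 30 days: +30 → Oct 1, 2245 (271 left).
Oct has 31 days: +31 → Nov 1, 2245 (240 left).
Nov has 30 days: +30 → Dec 1, 2245 (210 left).
Dec has 31 days: +31 → Jan 1, 2246 (179 left).
Jan has 31 days: +31 → Feb 1, 2246 (148 left).
Feb has 28 days: +28 → Mar 1, 2246 (120 left).
Mar has 31 days: +31 → Apr 1, 2246 (89 left).
Apr has 30 days: +30 → May 1, 2246 (59 left).
May has 31 days: +31 → Jun 1, 2246 (28 left).
+28 → Jun 29, 2246.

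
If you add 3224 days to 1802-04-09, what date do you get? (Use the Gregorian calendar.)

February 5, 1811

+365 (one year) → Apr 9, 1803 (2859 left).
+366 (one year; includes Feb 29, 1804) → Apr 9, 1804 (2493 left).
+365 (one year) → Apr 9, 1805 (2128 left).
+365 (one year) → Apr 9, 1806 (1763 left).
+365 (one year) → Apr 9, 1807 (1398 left).
+366 (one year; includes Feb 29, 1808) → Apr 9, 1808 (1032 left).
+365 (one year) → Apr 9, 1809 (667 left).
+365 (one year) → Apr 9, 1810 (302 left).
Apr has 30 days: +22 → May 1, 1810 (280 left).
May has 31 days: +31 → Jun 1, 1810 (249 left).
Jun has 30 days: +30 → Jul 1, 1810 (219 left).
Jul has 31 days: +31 → Aug 1, 1810 (188 left).
Aug has 31 days: +31 → Sep 1, 1810 (157 left).
Sep has 30 days: +30 → Oct 1, 1810 (127 left).
Oct has 31 days: +31 → Nov 1, 1810 (96 left).
Nov has 30 days: +30 → Dec 1, 1810 (66 left).
Dec has 31 days: +31 → Jan 1, 1811 (35 left).
Jan has 31 days: +31 → Feb 1, 1811 (4 left).
+4 → Feb 5, 1811.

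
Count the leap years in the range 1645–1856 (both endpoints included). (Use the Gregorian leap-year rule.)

Multiples of 4 in [1645,1856]: 53.
Of those, multiples of 100: 2 (not leap unless ÷400).
Multiples of 400: 0.
Leap years = 53 − 2 + 0 = 51.

51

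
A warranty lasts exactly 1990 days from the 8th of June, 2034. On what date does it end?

+365 (one year) → Jun 8, 2035 (1625 left).
+366 (one year; includes Feb 29, 2036) → Jun 8, 2036 (1259 left).
+365 (one year) → Jun 8, 2037 (894 left).
+365 (one year) → Jun 8, 2038 (529 left).
+365 (one year) → Jun 8, 2039 (164 left).
Jun has 30 days: +23 → Jul 1, 2039 (141 left).
Jul has 31 days: +31 → Aug 1, 2039 (110 left).
Aug has 31 days: +31 → Sep 1, 2039 (79 left).
Sep has 30 days: +30 → Oct 1, 2039 (49 left).
Oct has 31 days: +31 → Nov 1, 2039 (18 left).
+18 → Nov 19, 2039.

November 19, 2039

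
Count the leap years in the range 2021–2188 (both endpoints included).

41

Multiples of 4 in [2021,2188]: 42.
Of those, multiples of 100: 1 (not leap unless ÷400).
Multiples of 400: 0.
Leap years = 42 − 1 + 0 = 41.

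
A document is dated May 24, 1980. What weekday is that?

Saturday

January 1, 1980 is a Tuesday.
Jan 1, 1980 → Feb 1, 1980: 31 days (January has 31).
Feb 1, 1980 → Mar 1, 1980: 29 days (February has 29).
Mar 1, 1980 → Apr 1, 1980: 31 days (March has 31).
Apr 1, 1980 → May 1, 1980: 30 days (April has 30).
May 1, 1980 → May 24, 1980: 23 days.
Total: 144 days.
144 mod 7 = 4, so Tuesday + 4 = Saturday.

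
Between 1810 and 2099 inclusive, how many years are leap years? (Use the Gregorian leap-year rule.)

71

Multiples of 4 in [1810,2099]: 72.
Of those, multiples of 100: 2 (not leap unless ÷400).
Multiples of 400: 1.
Leap years = 72 − 2 + 1 = 71.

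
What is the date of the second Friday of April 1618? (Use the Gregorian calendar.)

April 1, 1618 is a Sunday.
The first Friday is therefore April 6 (5 days later).
The second Friday is 6 + 1×7 = April 13.

April 13, 1618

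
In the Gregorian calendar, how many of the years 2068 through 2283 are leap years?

52

Multiples of 4 in [2068,2283]: 54.
Of those, multiples of 100: 2 (not leap unless ÷400).
Multiples of 400: 0.
Leap years = 54 − 2 + 0 = 52.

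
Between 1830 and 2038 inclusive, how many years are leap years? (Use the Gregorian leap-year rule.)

Multiples of 4 in [1830,2038]: 52.
Of those, multiples of 100: 2 (not leap unless ÷400).
Multiples of 400: 1.
Leap years = 52 − 2 + 1 = 51.

51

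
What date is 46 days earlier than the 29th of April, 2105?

−29 → Mar 31, 2105 (end of Mar, 31 days; 17 left).
−17 → Mar 14, 2105.

March 14, 2105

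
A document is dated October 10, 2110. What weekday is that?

Friday

Doomsday rule: the anchor day for the 2100s is Sunday. For year 10: 10÷12 = 0 r 10, and 10÷4 = 2, so 0+10+2 = 12.
Sunday + 12 ≡ Friday — that's 2110's doomsday.
In October the doomsday date is Oct 10.
Oct 10 is the doomsday itself: Friday.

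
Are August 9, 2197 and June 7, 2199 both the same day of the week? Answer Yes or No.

No

From Aug 9, 2197 to Jun 7, 2199 is 667 days.
667 mod 7 = 2, so they are different weekdays.
(Aug 9, 2197 is a Wednesday; Jun 7, 2199 is a Friday.)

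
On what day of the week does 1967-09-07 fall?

Doomsday rule: the anchor day for the 1900s is Wednesday. For year 67: 67÷12 = 5 r 7, and 7÷4 = 1, so 5+7+1 = 13.
Wednesday + 13 ≡ Tuesday — that's 1967's doomsday.
In September the doomsday date is Sep 5.
Sep 7 is 2 days after Sep 5; 2 mod 7 = 2, so Tuesday + 2 = Thursday.

Thursday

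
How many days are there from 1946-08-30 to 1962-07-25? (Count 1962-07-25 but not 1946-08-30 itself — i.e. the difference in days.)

Aug 30, 1946 → Aug 30, 1947: 365 days.
Aug 30, 1947 → Aug 30, 1948: 366 days (Feb 29, 1948 is in that span).
Aug 30, 1948 → Aug 30, 1949: 365 days.
Aug 30, 1949 → Aug 30, 1950: 365 days.
Aug 30, 1950 → Aug 30, 1951: 365 days.
Aug 30, 1951 → Aug 30, 1952: 366 days (Feb 29, 1952 is in that span).
Aug 30, 1952 → Aug 30, 1953: 365 days.
Aug 30, 1953 → Aug 30, 1954: 365 days.
Aug 30, 1954 → Aug 30, 1955: 365 days.
Aug 30, 1955 → Aug 30, 1956: 366 days (Feb 29, 1956 is in that span).
Aug 30, 1956 → Aug 30, 1957: 365 days.
Aug 30, 1957 → Aug 30, 1958: 365 days.
Aug 30, 1958 → Aug 30, 1959: 365 days.
Aug 30, 1959 → Aug 30, 1960: 366 days (Feb 29, 1960 is in that span).
Aug 30, 1960 → Aug 30, 1961: 365 days.
Aug 30, 1961 → Sep 30, 1961: 31 days (August has 31).
Sep 30, 1961 → Oct 30, 1961: 30 days (September has 30).
Oct 30, 1961 → Nov 30, 1961: 31 days (October has 31).
Nov 30, 1961 → Dec 30, 1961: 30 days (November has 30).
Dec 30, 1961 → Jan 30, 1962: 31 days (December has 31).
Jan 30, 1962 → Feb 28, 1962: 29 days (January has 31).
Feb 28, 1962 → Mar 28, 1962: 28 days (February has 28).
Mar 28, 1962 → Apr 28, 1962: 31 days (March has 31).
Apr 28, 1962 → May 28, 1962: 30 days (April has 30).
May 28, 1962 → Jun 28, 1962: 31 days (May has 31).
Jun 28, 1962 → Jul 25, 1962: 27 days.
Total: 5808 days.

5808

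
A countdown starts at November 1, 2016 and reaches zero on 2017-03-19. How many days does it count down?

138

Nov 1, 2016 → Dec 1, 2016: 30 days (November has 30).
Dec 1, 2016 → Jan 1, 2017: 31 days (December has 31).
Jan 1, 2017 → Feb 1, 2017: 31 days (January has 31).
Feb 1, 2017 → Mar 1, 2017: 28 days (February has 28).
Mar 1, 2017 → Mar 19, 2017: 18 days.
Total: 138 days.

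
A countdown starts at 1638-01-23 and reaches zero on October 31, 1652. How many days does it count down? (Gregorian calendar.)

5395

Jan 23, 1638 → Jan 23, 1639: 365 days.
Jan 23, 1639 → Jan 23, 1640: 365 days.
Jan 23, 1640 → Jan 23, 1641: 366 days (Feb 29, 1640 is in that span).
Jan 23, 1641 → Jan 23, 1642: 365 days.
Jan 23, 1642 → Jan 23, 1643: 365 days.
Jan 23, 1643 → Jan 23, 1644: 365 days.
Jan 23, 1644 → Jan 23, 1645: 366 days (Feb 29, 1644 is in that span).
Jan 23, 1645 → Jan 23, 1646: 365 days.
Jan 23, 1646 → Jan 23, 1647: 365 days.
Jan 23, 1647 → Jan 23, 1648: 365 days.
Jan 23, 1648 → Jan 23, 1649: 366 days (Feb 29, 1648 is in that span).
Jan 23, 1649 → Jan 23, 1650: 365 days.
Jan 23, 1650 → Jan 23, 1651: 365 days.
Jan 23, 1651 → Jan 23, 1652: 365 days.
Jan 23, 1652 → Feb 23, 1652: 31 days (January has 31).
Feb 23, 1652 → Mar 23, 1652: 29 days (February has 29).
Mar 23, 1652 → Apr 23, 1652: 31 days (March has 31).
Apr 23, 1652 → May 23, 1652: 30 days (April has 30).
May 23, 1652 → Jun 23, 1652: 31 days (May has 31).
Jun 23, 1652 → Jul 23, 1652: 30 days (June has 30).
Jul 23, 1652 → Aug 23, 1652: 31 days (July has 31).
Aug 23, 1652 → Sep 23, 1652: 31 days (August has 31).
Sep 23, 1652 → Oct 23, 1652: 30 days (September has 30).
Oct 23, 1652 → Oct 31, 1652: 8 days.
Total: 5395 days.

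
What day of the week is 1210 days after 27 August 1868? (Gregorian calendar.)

First find the weekday of Aug 27, 1868. Doomsday rule: the anchor day for the 1800s is Friday. For year 68: 68÷12 = 5 r 8, and 8÷4 = 2, so 5+8+2 = 15.
Friday + 15 ≡ Saturday — that's 1868's doomsday.
In August the doomsday date is Aug 8.
Aug 27 is 19 days after Aug 8; 19 mod 7 = 5, so Saturday + 5 = Thursday.
1210 mod 7 = 6, so 1210 days after a Thursday is Thursday + 6 = Wednesday.

Wednesday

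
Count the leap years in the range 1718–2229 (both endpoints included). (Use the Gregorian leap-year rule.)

Multiples of 4 in [1718,2229]: 128.
Of those, multiples of 100: 5 (not leap unless ÷400).
Multiples of 400: 1.
Leap years = 128 − 5 + 1 = 124.

124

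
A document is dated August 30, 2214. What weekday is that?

Doomsday rule: the anchor day for the 2200s is Friday. For year 14: 14÷12 = 1 r 2, and 2÷4 = 0, so 1+2+0 = 3.
Friday + 3 ≡ Monday — that's 2214's doomsday.
In August the doomsday date is Aug 8.
Aug 30 is 22 days after Aug 8; 22 mod 7 = 1, so Monday + 1 = Tuesday.

Tuesday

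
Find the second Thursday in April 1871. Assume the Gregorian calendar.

April 13, 1871

April 1, 1871 is a Saturday.
The first Thursday is therefore April 6 (5 days later).
The second Thursday is 6 + 1×7 = April 13.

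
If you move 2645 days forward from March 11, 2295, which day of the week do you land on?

Sunday

First find the weekday of Mar 11, 2295. Doomsday rule: the anchor day for the 2200s is Friday. For year 95: 95÷12 = 7 r 11, and 11÷4 = 2, so 7+11+2 = 20.
Friday + 20 ≡ Thursday — that's 2295's doomsday.
In March the doomsday date is Mar 14.
Mar 11 is 3 days before Mar 14; 3 mod 7 = 3, so Thursday − 3 = Monday.
2645 mod 7 = 6, so 2645 days after a Monday is Monday + 6 = Sunday.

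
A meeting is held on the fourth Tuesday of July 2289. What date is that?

July 1, 2289 is a Monday.
The first Tuesday is therefore July 2 (1 days later).
The fourth Tuesday is 2 + 3×7 = July 23.

July 23, 2289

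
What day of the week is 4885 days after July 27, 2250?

Jul 27, 2250 is a Saturday.
4885 mod 7 = 6, so 4885 days after a Saturday is Saturday + 6 = Friday.

Friday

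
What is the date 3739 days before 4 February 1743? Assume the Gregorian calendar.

November 9, 1732

−365 (one year) → Feb 4, 1742 (3374 left).
−365 (one year) → Feb 4, 1741 (3009 left).
−366 (one year; includes Feb 29, 1740) → Feb 4, 1740 (2643 left).
−365 (one year) → Feb 4, 1739 (2278 left).
−365 (one year) → Feb 4, 1738 (1913 left).
−365 (one year) → Feb 4, 1737 (1548 left).
−366 (one year; includes Feb 29, 1736) → Feb 4, 1736 (1182 left).
−365 (one year) → Feb 4, 1735 (817 left).
−365 (one year) → Feb 4, 1734 (452 left).
−365 (one year) → Feb 4, 1733 (87 left).
−4 → Jan 31, 1733 (end of Jan, 31 days; 83 left).
−31 → Dec 31, 1732 (end of Dec, 31 days; 52 left).
−31 → Nov 30, 1732 (end of Nov, 30 days; 21 left).
−21 → Nov 9, 1732.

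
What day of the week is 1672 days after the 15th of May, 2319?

First find the weekday of May 15, 2319. Doomsday rule: the anchor day for the 2300s is Wednesday. For year 19: 19÷12 = 1 r 7, and 7÷4 = 1, so 1+7+1 = 9.
Wednesday + 9 ≡ Friday — that's 2319's doomsday.
In May the doomsday date is May 9.
May 15 is 6 days after May 9; 6 mod 7 = 6, so Friday + 6 = Thursday.
1672 mod 7 = 6, so 1672 days after a Thursday is Thursday + 6 = Wednesday.

Wednesday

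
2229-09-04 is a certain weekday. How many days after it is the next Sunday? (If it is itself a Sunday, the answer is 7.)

2

Sep 4, 2229 is a Friday.
From Friday to the next Sunday is 2 days.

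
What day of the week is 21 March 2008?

Doomsday rule: the anchor day for the 2000s is Tuesday. For year 08: 8÷12 = 0 r 8, and 8÷4 = 2, so 0+8+2 = 10.
Tuesday + 10 ≡ Friday — that's 2008's doomsday.
In March the doomsday date is Mar 14.
Mar 21 is 7 days after Mar 14; 7 mod 7 = 0, so Friday + 0 = Friday.

Friday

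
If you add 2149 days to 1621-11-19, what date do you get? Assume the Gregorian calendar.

+365 (one year) → Nov 19, 1622 (1784 left).
+365 (one year) → Nov 19, 1623 (1419 left).
+366 (one year; includes Feb 29, 1624) → Nov 19, 1624 (1053 left).
+365 (one year) → Nov 19, 1625 (688 left).
+365 (one year) → Nov 19, 1626 (323 left).
Nov has 30 days: +12 → Dec 1, 1626 (311 left).
Dec has 31 days: +31 → Jan 1, 1627 (280 left).
Jan has 31 days: +31 → Feb 1, 1627 (249 left).
Feb has 28 days: +28 → Mar 1, 1627 (221 left).
Mar has 31 days: +31 → Apr 1, 1627 (190 left).
Apr has 30 days: +30 → May 1, 1627 (160 left).
May has 31 days: +31 → Jun 1, 1627 (129 left).
Jun has 30 days: +30 → Jul 1, 1627 (99 left).
Jul has 31 days: +31 → Aug 1, 1627 (68 left).
Aug has 31 days: +31 → Sep 1, 1627 (37 left).
Sep has 30 days: +30 → Oct 1, 1627 (7 left).
+7 → Oct 8, 1627.

October 8, 1627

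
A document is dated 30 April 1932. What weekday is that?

Doomsday rule: the anchor day for the 1900s is Wednesday. For year 32: 32÷12 = 2 r 8, and 8÷4 = 2, so 2+8+2 = 12.
Wednesday + 12 ≡ Monday — that's 1932's doomsday.
In April the doomsday date is Apr 4.
Apr 30 is 26 days after Apr 4; 26 mod 7 = 5, so Monday + 5 = Saturday.

Saturday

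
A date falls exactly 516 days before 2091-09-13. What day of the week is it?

Saturday

First find the weekday of Sep 13, 2091. Doomsday rule: the anchor day for the 2000s is Tuesday. For year 91: 91÷12 = 7 r 7, and 7÷4 = 1, so 7+7+1 = 15.
Tuesday + 15 ≡ Wednesday — that's 2091's doomsday.
In September the doomsday date is Sep 5.
Sep 13 is 8 days after Sep 5; 8 mod 7 = 1, so Wednesday + 1 = Thursday.
516 mod 7 = 5, so 516 days before a Thursday is Thursday − 5 = Saturday.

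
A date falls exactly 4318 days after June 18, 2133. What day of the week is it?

Wednesday

Jun 18, 2133 is a Thursday.
4318 mod 7 = 6, so 4318 days after a Thursday is Thursday + 6 = Wednesday.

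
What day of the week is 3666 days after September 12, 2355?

Saturday

First find the weekday of Sep 12, 2355. Doomsday rule: the anchor day for the 2300s is Wednesday. For year 55: 55÷12 = 4 r 7, and 7÷4 = 1, so 4+7+1 = 12.
Wednesday + 12 ≡ Monday — that's 2355's doomsday.
In September the doomsday date is Sep 5.
Sep 12 is 7 days after Sep 5; 7 mod 7 = 0, so Monday + 0 = Monday.
3666 mod 7 = 5, so 3666 days after a Monday is Monday + 5 = Saturday.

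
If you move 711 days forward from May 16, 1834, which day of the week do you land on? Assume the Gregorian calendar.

May 16, 1834 is a Friday.
711 mod 7 = 4, so 711 days after a Friday is Friday + 4 = Tuesday.

Tuesday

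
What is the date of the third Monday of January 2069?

January 1, 2069 is a Tuesday.
The first Monday is therefore January 7 (6 days later).
The third Monday is 7 + 2×7 = January 21.

January 21, 2069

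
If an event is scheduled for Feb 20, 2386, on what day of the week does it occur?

Doomsday rule: the anchor day for the 2300s is Wednesday. For year 86: 86÷12 = 7 r 2, and 2÷4 = 0, so 7+2+0 = 9.
Wednesday + 9 ≡ Friday — that's 2386's doomsday.
In February the doomsday date is Feb 28 (2386 is not a leap year).
Feb 20 is 8 days before Feb 28; 8 mod 7 = 1, so Friday − 1 = Thursday.

Thursday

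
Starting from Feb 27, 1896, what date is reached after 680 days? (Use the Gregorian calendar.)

+366 (one year; includes Feb 29, 1896) → Feb 27, 1897 (314 left).
Feb has 28 days: +2 → Mar 1, 1897 (312 left).
Mar has 31 days: +31 → Apr 1, 1897 (281 left).
Apr has 30 days: +30 → May 1, 1897 (251 left).
May has 31 days: +31 → Jun 1, 1897 (220 left).
Jun has 30 days: +30 → Jul 1, 1897 (190 left).
Jul has 31 days: +31 → Aug 1, 1897 (159 left).
Aug has 31 days: +31 → Sep 1, 1897 (128 left).
Sep has 30 days: +30 → Oct 1, 1897 (98 left).
Oct has 31 days: +31 → Nov 1, 1897 (67 left).
Nov has 30 days: +30 → Dec 1, 1897 (37 left).
Dec has 31 days: +31 → Jan 1, 1898 (6 left).
+6 → Jan 7, 1898.

January 7, 1898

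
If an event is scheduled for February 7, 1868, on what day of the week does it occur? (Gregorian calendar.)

Friday

Doomsday rule: the anchor day for the 1800s is Friday. For year 68: 68÷12 = 5 r 8, and 8÷4 = 2, so 5+8+2 = 15.
Friday + 15 ≡ Saturday — that's 1868's doomsday.
In February the doomsday date is Feb 29 (1868 is a leap year (divisible by 4)).
Feb 7 is 22 days before Feb 29; 22 mod 7 = 1, so Saturday − 1 = Friday.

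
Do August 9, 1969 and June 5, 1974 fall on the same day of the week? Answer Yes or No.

From Aug 9, 1969 to Jun 5, 1974 is 1761 days.
1761 mod 7 = 4, so they are different weekdays.
(Aug 9, 1969 is a Saturday; Jun 5, 1974 is a Wednesday.)

No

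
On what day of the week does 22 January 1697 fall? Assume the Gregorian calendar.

Tuesday

Doomsday rule: the anchor day for the 1600s is Tuesday. For year 97: 97÷12 = 8 r 1, and 1÷4 = 0, so 8+1+0 = 9.
Tuesday + 9 ≡ Thursday — that's 1697's doomsday.
In January the doomsday date is Jan 3 (1697 is not a leap year).
Jan 22 is 19 days after Jan 3; 19 mod 7 = 5, so Thursday + 5 = Tuesday.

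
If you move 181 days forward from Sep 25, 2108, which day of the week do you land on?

Monday

First find the weekday of Sep 25, 2108. Doomsday rule: the anchor day for the 2100s is Sunday. For year 08: 8÷12 = 0 r 8, and 8÷4 = 2, so 0+8+2 = 10.
Sunday + 10 ≡ Wednesday — that's 2108's doomsday.
In September the doomsday date is Sep 5.
Sep 25 is 20 days after Sep 5; 20 mod 7 = 6, so Wednesday + 6 = Tuesday.
181 mod 7 = 6, so 181 days after a Tuesday is Tuesday + 6 = Monday.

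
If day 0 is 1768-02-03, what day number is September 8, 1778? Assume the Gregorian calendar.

3870

Feb 3, 1768 → Feb 3, 1769: 366 days (Feb 29, 1768 is in that span).
Feb 3, 1769 → Feb 3, 1770: 365 days.
Feb 3, 1770 → Feb 3, 1771: 365 days.
Feb 3, 1771 → Feb 3, 1772: 365 days.
Feb 3, 1772 → Feb 3, 1773: 366 days (Feb 29, 1772 is in that span).
Feb 3, 1773 → Feb 3, 1774: 365 days.
Feb 3, 1774 → Feb 3, 1775: 365 days.
Feb 3, 1775 → Feb 3, 1776: 365 days.
Feb 3, 1776 → Feb 3, 1777: 366 days (Feb 29, 1776 is in that span).
Feb 3, 1777 → Feb 3, 1778: 365 days.
Feb 3, 1778 → Mar 3, 1778: 28 days (February has 28).
Mar 3, 1778 → Apr 3, 1778: 31 days (March has 31).
Apr 3, 1778 → May 3, 1778: 30 days (April has 30).
May 3, 1778 → Jun 3, 1778: 31 days (May has 31).
Jun 3, 1778 → Jul 3, 1778: 30 days (June has 30).
Jul 3, 1778 → Aug 3, 1778: 31 days (July has 31).
Aug 3, 1778 → Sep 3, 1778: 31 days (August has 31).
Sep 3, 1778 → Sep 8, 1778: 5 days.
Total: 3870 days.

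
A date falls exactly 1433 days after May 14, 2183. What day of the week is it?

Monday

First find the weekday of May 14, 2183. Doomsday rule: the anchor day for the 2100s is Sunday. For year 83: 83÷12 = 6 r 11, and 11÷4 = 2, so 6+11+2 = 19.
Sunday + 19 ≡ Friday — that's 2183's doomsday.
In May the doomsday date is May 9.
May 14 is 5 days after May 9; 5 mod 7 = 5, so Friday + 5 = Wednesday.
1433 mod 7 = 5, so 1433 days after a Wednesday is Wednesday + 5 = Monday.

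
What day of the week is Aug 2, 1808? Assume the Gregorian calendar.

Doomsday rule: the anchor day for the 1800s is Friday. For year 08: 8÷12 = 0 r 8, and 8÷4 = 2, so 0+8+2 = 10.
Friday + 10 ≡ Monday — that's 1808's doomsday.
In August the doomsday date is Aug 8.
Aug 2 is 6 days before Aug 8; 6 mod 7 = 6, so Monday − 6 = Tuesday.

Tuesday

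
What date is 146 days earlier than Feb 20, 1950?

−20 → Jan 31, 1950 (end of Jan, 31 days; 126 left).
−31 → Dec 31, 1949 (end of Dec, 31 days; 95 left).
−31 → Nov 30, 1949 (end of Nov, 30 days; 64 left).
−30 → Oct 31, 1949 (end of Oct, 31 days; 34 left).
−31 → Sep 30, 1949 (end of Sep, 30 days; 3 left).
−3 → Sep 27, 1949.

September 27, 1949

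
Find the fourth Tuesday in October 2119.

October 1, 2119 is a Sunday.
The first Tuesday is therefore October 3 (2 days later).
The fourth Tuesday is 3 + 3×7 = October 24.

October 24, 2119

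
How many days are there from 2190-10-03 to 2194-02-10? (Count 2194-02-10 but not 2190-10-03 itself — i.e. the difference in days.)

Oct 3, 2190 → Oct 3, 2191: 365 days.
Oct 3, 2191 → Oct 3, 2192: 366 days (Feb 29, 2192 is in that span).
Oct 3, 2192 → Oct 3, 2193: 365 days.
Oct 3, 2193 → Nov 3, 2193: 31 days (October has 31).
Nov 3, 2193 → Dec 3, 2193: 30 days (November has 30).
Dec 3, 2193 → Jan 3, 2194: 31 days (December has 31).
Jan 3, 2194 → Feb 3, 2194: 31 days (January has 31).
Feb 3, 2194 → Feb 10, 2194: 7 days.
Total: 1226 days.

1226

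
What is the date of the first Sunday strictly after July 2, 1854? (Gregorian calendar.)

July 9, 1854

Jul 2, 1854 is a Sunday.
From Sunday to the next Sunday is 7 days.
Jul 2, 1854 + 7 = Jul 9, 1854.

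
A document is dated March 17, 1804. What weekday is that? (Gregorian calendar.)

Doomsday rule: the anchor day for the 1800s is Friday. For year 04: 4÷12 = 0 r 4, and 4÷4 = 1, so 0+4+1 = 5.
Friday + 5 ≡ Wednesday — that's 1804's doomsday.
In March the doomsday date is Mar 14.
Mar 17 is 3 days after Mar 14; 3 mod 7 = 3, so Wednesday + 3 = Saturday.

Saturday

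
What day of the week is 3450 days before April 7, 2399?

First find the weekday of Apr 7, 2399. Doomsday rule: the anchor day for the 2300s is Wednesday. For year 99: 99÷12 = 8 r 3, and 3÷4 = 0, so 8+3+0 = 11.
Wednesday + 11 ≡ Sunday — that's 2399's doomsday.
In April the doomsday date is Apr 4.
Apr 7 is 3 days after Apr 4; 3 mod 7 = 3, so Sunday + 3 = Wednesday.
3450 mod 7 = 6, so 3450 days before a Wednesday is Wednesday − 6 = Thursday.

Thursday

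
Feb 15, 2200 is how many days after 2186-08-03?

4944

Aug 3, 2186 → Aug 3, 2187: 365 days.
Aug 3, 2187 → Aug 3, 2188: 366 days (Feb 29, 2188 is in that span).
Aug 3, 2188 → Aug 3, 2189: 365 days.
Aug 3, 2189 → Aug 3, 2190: 365 days.
Aug 3, 2190 → Aug 3, 2191: 365 days.
Aug 3, 2191 → Aug 3, 2192: 366 days (Feb 29, 2192 is in that span).
Aug 3, 2192 → Aug 3, 2193: 365 days.
Aug 3, 2193 → Aug 3, 2194: 365 days.
Aug 3, 2194 → Aug 3, 2195: 365 days.
Aug 3, 2195 → Aug 3, 2196: 366 days (Feb 29, 2196 is in that span).
Aug 3, 2196 → Aug 3, 2197: 365 days.
Aug 3, 2197 → Aug 3, 2198: 365 days.
Aug 3, 2198 → Aug 3, 2199: 365 days.
Aug 3, 2199 → Sep 3, 2199: 31 days (August has 31).
Sep 3, 2199 → Oct 3, 2199: 30 days (September has 30).
Oct 3, 2199 → Nov 3, 2199: 31 days (October has 31).
Nov 3, 2199 → Dec 3, 2199: 30 days (November has 30).
Dec 3, 2199 → Jan 3, 2200: 31 days (December has 31).
Jan 3, 2200 → Feb 3, 2200: 31 days (January has 31).
Feb 3, 2200 → Feb 15, 2200: 12 days.
Total: 4944 days.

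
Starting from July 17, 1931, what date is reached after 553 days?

January 20, 1933

+366 (one year; includes Feb 29, 1932) → Jul 17, 1932 (187 left).
Jul has 31 days: +15 → Aug 1, 1932 (172 left).
Aug has 31 days: +31 → Sep 1, 1932 (141 left).
Sep has 30 days: +30 → Oct 1, 1932 (111 left).
Oct has 31 days: +31 → Nov 1, 1932 (80 left).
Nov has 30 days: +30 → Dec 1, 1932 (50 left).
Dec has 31 days: +31 → Jan 1, 1933 (19 left).
+19 → Jan 20, 1933.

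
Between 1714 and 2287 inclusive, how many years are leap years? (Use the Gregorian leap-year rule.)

139

Multiples of 4 in [1714,2287]: 143.
Of those, multiples of 100: 5 (not leap unless ÷400).
Multiples of 400: 1.
Leap years = 143 − 5 + 1 = 139.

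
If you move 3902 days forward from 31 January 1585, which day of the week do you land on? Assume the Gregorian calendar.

First find the weekday of Jan 31, 1585. Doomsday rule: the anchor day for the 1500s is Wednesday. For year 85: 85÷12 = 7 r 1, and 1÷4 = 0, so 7+1+0 = 8.
Wednesday + 8 ≡ Thursday — that's 1585's doomsday.
In January the doomsday date is Jan 3 (1585 is not a leap year).
Jan 31 is 28 days after Jan 3; 28 mod 7 = 0, so Thursday + 0 = Thursday.
3902 mod 7 = 3, so 3902 days after a Thursday is Thursday + 3 = Sunday.

Sunday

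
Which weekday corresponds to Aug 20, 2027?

Doomsday rule: the anchor day for the 2000s is Tuesday. For year 27: 27÷12 = 2 r 3, and 3÷4 = 0, so 2+3+0 = 5.
Tuesday + 5 ≡ Sunday — that's 2027's doomsday.
In August the doomsday date is Aug 8.
Aug 20 is 12 days after Aug 8; 12 mod 7 = 5, so Sunday + 5 = Friday.

Friday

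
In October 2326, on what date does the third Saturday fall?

October 1, 2326 is a Friday.
The first Saturday is therefore October 2 (1 days later).
The third Saturday is 2 + 2×7 = October 16.

October 16, 2326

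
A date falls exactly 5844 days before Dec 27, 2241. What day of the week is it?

Tuesday

First find the weekday of Dec 27, 2241. Doomsday rule: the anchor day for the 2200s is Friday. For year 41: 41÷12 = 3 r 5, and 5÷4 = 1, so 3+5+1 = 9.
Friday + 9 ≡ Sunday — that's 2241's doomsday.
In December the doomsday date is Dec 12.
Dec 27 is 15 days after Dec 12; 15 mod 7 = 1, so Sunday + 1 = Monday.
5844 mod 7 = 6, so 5844 days before a Monday is Monday − 6 = Tuesday.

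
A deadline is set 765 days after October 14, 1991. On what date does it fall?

+366 (one year; includes Feb 29, 1992) → Oct 14, 1992 (399 left).
Oct has 31 days: +18 → Nov 1, 1992 (381 left).
Nov has 30 days: +30 → Dec 1, 1992 (351 left).
Dec has 31 days: +31 → Jan 1, 1993 (320 left).
Jan has 31 days: +31 → Feb 1, 1993 (289 left).
Feb has 28 days: +28 → Mar 1, 1993 (261 left).
Mar has 31 days: +31 → Apr 1, 1993 (230 left).
Apr has 30 days: +30 → May 1, 1993 (200 left).
May has 31 days: +31 → Jun 1, 1993 (169 left).
Jun has 30 days: +30 → Jul 1, 1993 (139 left).
Jul has 31 days: +31 → Aug 1, 1993 (108 left).
Aug has 31 days: +31 → Sep 1, 1993 (77 left).
Sep has 30 days: +30 → Oct 1, 1993 (47 left).
Oct has 31 days: +31 → Nov 1, 1993 (16 left).
+16 → Nov 17, 1993.

November 17, 1993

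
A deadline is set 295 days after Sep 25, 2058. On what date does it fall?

July 17, 2059

Sep has 30 days: +6 → Oct 1, 2058 (289 left).
Oct has 31 days: +31 → Nov 1, 2058 (258 left).
Nov has 30 days: +30 → Dec 1, 2058 (228 left).
Dec has 31 days: +31 → Jan 1, 2059 (197 left).
Jan has 31 days: +31 → Feb 1, 2059 (166 left).
Feb has 28 days: +28 → Mar 1, 2059 (138 left).
Mar has 31 days: +31 → Apr 1, 2059 (107 left).
Apr has 30 days: +30 → May 1, 2059 (77 left).
May has 31 days: +31 → Jun 1, 2059 (46 left).
Jun has 30 days: +30 → Jul 1, 2059 (16 left).
+16 → Jul 17, 2059.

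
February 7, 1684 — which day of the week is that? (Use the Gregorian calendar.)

Doomsday rule: the anchor day for the 1600s is Tuesday. For year 84: 84÷12 = 7 r 0, and 0÷4 = 0, so 7+0+0 = 7.
Tuesday + 7 ≡ Tuesday — that's 1684's doomsday.
In February the doomsday date is Feb 29 (1684 is a leap year (divisible by 4)).
Feb 7 is 22 days before Feb 29; 22 mod 7 = 1, so Tuesday − 1 = Monday.

Monday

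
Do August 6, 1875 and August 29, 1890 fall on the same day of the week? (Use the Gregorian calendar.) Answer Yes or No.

From Aug 6, 1875 to Aug 29, 1890 is 5502 days.
5502 mod 7 = 0, so they are the same weekday.
(Aug 6, 1875 is a Friday; Aug 29, 1890 is a Friday.)

Yes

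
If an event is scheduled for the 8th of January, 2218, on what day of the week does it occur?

Thursday

Doomsday rule: the anchor day for the 2200s is Friday. For year 18: 18÷12 = 1 r 6, and 6÷4 = 1, so 1+6+1 = 8.
Friday + 8 ≡ Saturday — that's 2218's doomsday.
In January the doomsday date is Jan 3 (2218 is not a leap year).
Jan 8 is 5 days after Jan 3; 5 mod 7 = 5, so Saturday + 5 = Thursday.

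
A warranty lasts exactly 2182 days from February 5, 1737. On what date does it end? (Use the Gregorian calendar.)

+365 (one year) → Feb 5, 1738 (1817 left).
+365 (one year) → Feb 5, 1739 (1452 left).
+365 (one year) → Feb 5, 1740 (1087 left).
+366 (one year; includes Feb 29, 1740) → Feb 5, 1741 (721 left).
+365 (one year) → Feb 5, 1742 (356 left).
Feb has 28 days: +24 → Mar 1, 1742 (332 left).
Mar has 31 days: +31 → Apr 1, 1742 (301 left).
Apr has 30 days: +30 → May 1, 1742 (271 left).
May has 31 days: +31 → Jun 1, 1742 (240 left).
Jun has 30 days: +30 → Jul 1, 1742 (210 left).
Jul has 31 days: +31 → Aug 1, 1742 (179 left).
Aug has 31 days: +31 → Sep 1, 1742 (148 left).
Sep has 30 days: +30 → Oct 1, 1742 (118 left).
Oct has 31 days: +31 → Nov 1, 1742 (87 left).
Nov has 30 days: +30 → Dec 1, 1742 (57 left).
Dec has 31 days: +31 → Jan 1, 1743 (26 left).
+26 → Jan 27, 1743.

January 27, 1743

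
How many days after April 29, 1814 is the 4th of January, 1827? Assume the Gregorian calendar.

Apr 29, 1814 → Apr 29, 1815: 365 days.
Apr 29, 1815 → Apr 29, 1816: 366 days (Feb 29, 1816 is in that span).
Apr 29, 1816 → Apr 29, 1817: 365 days.
Apr 29, 1817 → Apr 29, 1818: 365 days.
Apr 29, 1818 → Apr 29, 1819: 365 days.
Apr 29, 1819 → Apr 29, 1820: 366 days (Feb 29, 1820 is in that span).
Apr 29, 1820 → Apr 29, 1821: 365 days.
Apr 29, 1821 → Apr 29, 1822: 365 days.
Apr 29, 1822 → Apr 29, 1823: 365 days.
Apr 29, 1823 → Apr 29, 1824: 366 days (Feb 29, 1824 is in that span).
Apr 29, 1824 → Apr 29, 1825: 365 days.
Apr 29, 1825 → Apr 29, 1826: 365 days.
Apr 29, 1826 → May 29, 1826: 30 days (April has 30).
May 29, 1826 → Jun 29, 1826: 31 days (May has 31).
Jun 29, 1826 → Jul 29, 1826: 30 days (June has 30).
Jul 29, 1826 → Aug 29, 1826: 31 days (July has 31).
Aug 29, 1826 → Sep 29, 1826: 31 days (August has 31).
Sep 29, 1826 → Oct 29, 1826: 30 days (September has 30).
Oct 29, 1826 → Nov 29, 1826: 31 days (October has 31).
Nov 29, 1826 → Dec 29, 1826: 30 days (November has 30).
Dec 29, 1826 → Jan 4, 1827: 6 days.
Total: 4633 days.

4633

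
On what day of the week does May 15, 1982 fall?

January 1, 1982 is a Friday.
Jan 1, 1982 → Feb 1, 1982: 31 days (January has 31).
Feb 1, 1982 → Mar 1, 1982: 28 days (February has 28).
Mar 1, 1982 → Apr 1, 1982: 31 days (March has 31).
Apr 1, 1982 → May 1, 1982: 30 days (April has 30).
May 1, 1982 → May 15, 1982: 14 days.
Total: 134 days.
134 mod 7 = 1, so Friday + 1 = Saturday.

Saturday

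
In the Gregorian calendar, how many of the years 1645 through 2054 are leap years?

99

Multiples of 4 in [1645,2054]: 102.
Of those, multiples of 100: 4 (not leap unless ÷400).
Multiples of 400: 1.
Leap years = 102 − 4 + 1 = 99.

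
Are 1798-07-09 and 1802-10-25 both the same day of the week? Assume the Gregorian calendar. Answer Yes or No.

From Jul 9, 1798 to Oct 25, 1802 is 1568 days.
1568 mod 7 = 0, so they are the same weekday.
(Jul 9, 1798 is a Monday; Oct 25, 1802 is a Monday.)

Yes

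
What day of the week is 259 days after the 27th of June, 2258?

Jun 27, 2258 is a Sunday.
259 mod 7 = 0, so 259 days after a Sunday is Sunday + 0 = Sunday.

Sunday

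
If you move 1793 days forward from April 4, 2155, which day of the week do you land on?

First find the weekday of Apr 4, 2155. Doomsday rule: the anchor day for the 2100s is Sunday. For year 55: 55÷12 = 4 r 7, and 7÷4 = 1, so 4+7+1 = 12.
Sunday + 12 ≡ Friday — that's 2155's doomsday.
In April the doomsday date is Apr 4.
Apr 4 is the doomsday itself: Friday.
1793 mod 7 = 1, so 1793 days after a Friday is Friday + 1 = Saturday.

Saturday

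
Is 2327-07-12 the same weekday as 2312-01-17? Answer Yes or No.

From Jan 17, 2312 to Jul 12, 2327 is 5655 days.
5655 mod 7 = 6, so they are different weekdays.
(Jan 17, 2312 is a Wednesday; Jul 12, 2327 is a Tuesday.)

No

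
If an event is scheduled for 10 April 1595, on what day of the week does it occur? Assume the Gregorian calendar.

Monday

Doomsday rule: the anchor day for the 1500s is Wednesday. For year 95: 95÷12 = 7 r 11, and 11÷4 = 2, so 7+11+2 = 20.
Wednesday + 20 ≡ Tuesday — that's 1595's doomsday.
In April the doomsday date is Apr 4.
Apr 10 is 6 days after Apr 4; 6 mod 7 = 6, so Tuesday + 6 = Monday.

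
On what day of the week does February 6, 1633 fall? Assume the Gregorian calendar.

Sunday

Doomsday rule: the anchor day for the 1600s is Tuesday. For year 33: 33÷12 = 2 r 9, and 9÷4 = 2, so 2+9+2 = 13.
Tuesday + 13 ≡ Monday — that's 1633's doomsday.
In February the doomsday date is Feb 28 (1633 is not a leap year).
Feb 6 is 22 days before Feb 28; 22 mod 7 = 1, so Monday − 1 = Sunday.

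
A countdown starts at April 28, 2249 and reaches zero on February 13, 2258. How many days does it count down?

Apr 28, 2249 → Apr 28, 2250: 365 days.
Apr 28, 2250 → Apr 28, 2251: 365 days.
Apr 28, 2251 → Apr 28, 2252: 366 days (Feb 29, 2252 is in that span).
Apr 28, 2252 → Apr 28, 2253: 365 days.
Apr 28, 2253 → Apr 28, 2254: 365 days.
Apr 28, 2254 → Apr 28, 2255: 365 days.
Apr 28, 2255 → Apr 28, 2256: 366 days (Feb 29, 2256 is in that span).
Apr 28, 2256 → Apr 28, 2257: 365 days.
Apr 28, 2257 → May 28, 2257: 30 days (April has 30).
May 28, 2257 → Jun 28, 2257: 31 days (May has 31).
Jun 28, 2257 → Jul 28, 2257: 30 days (June has 30).
Jul 28, 2257 → Aug 28, 2257: 31 days (July has 31).
Aug 28, 2257 → Sep 28, 2257: 31 days (August has 31).
Sep 28, 2257 → Oct 28, 2257: 30 days (September has 30).
Oct 28, 2257 → Nov 28, 2257: 31 days (October has 31).
Nov 28, 2257 → Dec 28, 2257: 30 days (November has 30).
Dec 28, 2257 → Jan 28, 2258: 31 days (December has 31).
Jan 28, 2258 → Feb 13, 2258: 16 days.
Total: 3213 days.

3213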